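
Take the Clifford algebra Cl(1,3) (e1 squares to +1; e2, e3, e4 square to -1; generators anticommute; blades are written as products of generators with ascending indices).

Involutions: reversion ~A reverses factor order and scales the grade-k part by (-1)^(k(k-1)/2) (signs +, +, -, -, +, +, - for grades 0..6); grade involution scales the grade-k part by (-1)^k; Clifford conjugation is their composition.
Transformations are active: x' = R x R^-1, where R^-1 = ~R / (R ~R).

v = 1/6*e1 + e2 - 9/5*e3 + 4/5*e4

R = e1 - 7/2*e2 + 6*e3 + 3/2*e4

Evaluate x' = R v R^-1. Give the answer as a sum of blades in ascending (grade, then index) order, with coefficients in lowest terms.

~R = e1 - 7/2*e2 + 6*e3 + 3/2*e4, and R ~R = -99/2, so R^-1 = ~R / (-99/2).
R v = 199/15 + 19/12*e1 e2 - 14/5*e1 e3 + 11/20*e1 e4 + 3/10*e2 e3 - 43/10*e2 e4 + 15/2*e3 e4
Answer: -2087/2970*e1 + 1301/1485*e2 - 701/495*e3 - 794/495*e4


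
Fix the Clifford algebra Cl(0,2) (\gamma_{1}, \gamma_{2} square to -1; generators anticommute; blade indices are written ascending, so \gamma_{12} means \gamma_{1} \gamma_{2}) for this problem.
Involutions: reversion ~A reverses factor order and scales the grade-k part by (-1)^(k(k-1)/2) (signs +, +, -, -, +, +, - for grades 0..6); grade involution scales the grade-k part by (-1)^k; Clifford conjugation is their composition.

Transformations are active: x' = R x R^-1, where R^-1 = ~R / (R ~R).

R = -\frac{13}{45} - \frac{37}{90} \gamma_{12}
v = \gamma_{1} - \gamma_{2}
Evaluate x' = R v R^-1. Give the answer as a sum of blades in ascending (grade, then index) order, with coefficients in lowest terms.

~R = -\frac{13}{45} + \frac{37}{90} \gamma_{12}, and R ~R = \frac{409}{1620}, so R^-1 = ~R / (\frac{409}{1620}).
R v = -\frac{7}{10} \gamma_{1} - \frac{11}{90} \gamma_{2}
Answer: \frac{1231}{2045} \gamma_{1} + \frac{2617}{2045} \gamma_{2}


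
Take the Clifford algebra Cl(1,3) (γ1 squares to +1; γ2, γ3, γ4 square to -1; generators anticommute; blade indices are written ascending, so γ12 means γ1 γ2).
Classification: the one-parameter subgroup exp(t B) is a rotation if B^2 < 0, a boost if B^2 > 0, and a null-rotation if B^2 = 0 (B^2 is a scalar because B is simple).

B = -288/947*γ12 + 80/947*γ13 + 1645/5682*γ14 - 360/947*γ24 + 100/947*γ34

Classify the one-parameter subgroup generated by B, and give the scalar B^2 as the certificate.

B^2 term by term: the squares give (-288/947)^2*(γ12)^2 + (80/947)^2*(γ13)^2 + (1645/5682)^2*(γ14)^2 + (-360/947)^2*(γ24)^2 + (100/947)^2*(γ34)^2 = 82944/896809*(+1) + 6400/896809*(+1) + 2706025/32285124*(+1) + 129600/896809*(-1) + 10000/896809*(-1) = 1/36 (each basis 2-blade squares to minus the product of its generators' squares); cross terms between blades sharing an index anticommute and cancel; the commuting (index-disjoint) pairs give grade-4 terms 2*c*c'*(blade product), which cancel blade by blade — γ1234: -57600/896809 + 57600/896809 = 0 — confirming B is simple. So B^2 = 1/36.
Answer: boost, certificate B^2 = 1/36. Because 1/36 is invariant under every versor sandwich, the classification follows from its sign alone.


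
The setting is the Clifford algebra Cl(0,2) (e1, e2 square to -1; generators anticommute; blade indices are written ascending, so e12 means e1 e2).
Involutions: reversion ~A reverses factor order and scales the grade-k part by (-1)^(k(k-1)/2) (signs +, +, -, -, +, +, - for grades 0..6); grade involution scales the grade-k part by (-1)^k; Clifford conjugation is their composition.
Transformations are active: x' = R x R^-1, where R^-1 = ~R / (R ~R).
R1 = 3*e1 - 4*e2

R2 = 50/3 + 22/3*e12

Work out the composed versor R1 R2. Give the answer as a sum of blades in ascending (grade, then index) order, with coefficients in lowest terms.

Distribute over the terms of R1 (each basis-blade product reordered to ascending indices, repeated generators contracted through their squares):
(3*e1) R2 = 50*e1 - 22*e2
(-4*e2) R2 = -88/3*e1 - 200/3*e2
Summing the partial products and collecting blades:
Answer: 62/3*e1 - 266/3*e2


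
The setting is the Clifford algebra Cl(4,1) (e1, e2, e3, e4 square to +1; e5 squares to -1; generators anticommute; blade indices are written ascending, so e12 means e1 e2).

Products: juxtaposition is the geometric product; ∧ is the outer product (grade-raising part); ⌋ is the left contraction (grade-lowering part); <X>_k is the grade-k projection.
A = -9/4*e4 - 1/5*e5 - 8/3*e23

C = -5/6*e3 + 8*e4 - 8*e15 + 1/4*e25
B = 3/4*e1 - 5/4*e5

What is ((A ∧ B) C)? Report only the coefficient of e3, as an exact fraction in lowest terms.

step 1: 27/16*e14 + 3/20*e15 + 45/16*e45 - 2*e123 + 10/3*e235
step 2: -6/5 + 27/2*e1 - 5/6*e3 - 45/2*e5 + 409/240*e12 + 45/2*e14 - 45/64*e24 + 25/9*e25 + 27/2*e45 - 80/3*e123 + 45/32*e134 + 5/8*e135 - 6/5*e145 + 16*e235 - 75/32*e345 - 16*e1234 - 27/64*e1245 - 80/3*e2345
Answer: -5/6


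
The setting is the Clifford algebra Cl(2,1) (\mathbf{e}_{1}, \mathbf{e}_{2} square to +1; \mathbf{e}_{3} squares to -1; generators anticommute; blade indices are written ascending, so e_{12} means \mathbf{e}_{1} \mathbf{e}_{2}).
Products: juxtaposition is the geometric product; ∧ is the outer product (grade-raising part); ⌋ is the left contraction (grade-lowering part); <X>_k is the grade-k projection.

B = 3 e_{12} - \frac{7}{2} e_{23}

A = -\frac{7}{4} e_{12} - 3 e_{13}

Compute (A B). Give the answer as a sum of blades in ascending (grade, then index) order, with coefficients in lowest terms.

step 1: \frac{21}{4} + \frac{21}{2} e_{12} + \frac{49}{8} e_{13} - 9 e_{23}
Answer: \frac{21}{4} + \frac{21}{2} e_{12} + \frac{49}{8} e_{13} - 9 e_{23}


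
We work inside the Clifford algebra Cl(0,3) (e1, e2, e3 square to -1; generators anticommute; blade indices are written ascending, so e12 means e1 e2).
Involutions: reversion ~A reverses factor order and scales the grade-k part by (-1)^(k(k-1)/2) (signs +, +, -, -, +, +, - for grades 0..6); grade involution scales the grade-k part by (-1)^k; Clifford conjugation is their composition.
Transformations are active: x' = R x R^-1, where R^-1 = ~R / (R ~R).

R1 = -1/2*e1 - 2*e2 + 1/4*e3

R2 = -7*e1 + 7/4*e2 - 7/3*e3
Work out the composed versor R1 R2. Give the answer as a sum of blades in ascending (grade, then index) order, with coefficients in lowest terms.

Distribute over the terms of R1 (each basis-blade product reordered to ascending indices, repeated generators contracted through their squares):
(-1/2*e1) R2 = -7/2 - 7/8*e12 + 7/6*e13
(-2*e2) R2 = 7/2 - 14*e12 + 14/3*e23
(1/4*e3) R2 = 7/12 + 7/4*e13 - 7/16*e23
Summing the partial products and collecting blades:
Answer: 7/12 - 119/8*e12 + 35/12*e13 + 203/48*e23


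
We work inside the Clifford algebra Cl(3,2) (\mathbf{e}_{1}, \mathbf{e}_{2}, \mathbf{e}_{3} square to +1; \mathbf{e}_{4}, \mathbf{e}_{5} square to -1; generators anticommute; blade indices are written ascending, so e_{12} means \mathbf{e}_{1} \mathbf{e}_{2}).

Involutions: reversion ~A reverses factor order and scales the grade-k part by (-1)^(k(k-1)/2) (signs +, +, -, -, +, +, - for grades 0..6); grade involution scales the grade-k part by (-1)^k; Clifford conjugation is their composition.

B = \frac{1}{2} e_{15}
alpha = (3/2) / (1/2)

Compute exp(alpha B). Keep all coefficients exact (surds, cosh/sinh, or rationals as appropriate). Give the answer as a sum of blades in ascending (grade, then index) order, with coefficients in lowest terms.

B^2 = (\frac{1}{2})^2*(e_{15})^2 = \frac{1}{4}*(+1) = \frac{1}{4} (a basis 2-blade squares to minus the product of its generators' squares).
B^2 = \frac{1}{4} — since the square is positive, the closed form is hyperbolic: l = \frac{1}{2}, alpha*l = \frac{3}{2}, so exp(alpha B) = cosh(\frac{3}{2}) + (sinh(\frac{3}{2})/(\frac{1}{2}))*B = \cosh{\left(\frac{3}{2} \right)} + (2 \sinh{\left(\frac{3}{2} \right)})*B.
Answer: \cosh{\left(\frac{3}{2} \right)} + \sinh{\left(\frac{3}{2} \right)} e_{15}


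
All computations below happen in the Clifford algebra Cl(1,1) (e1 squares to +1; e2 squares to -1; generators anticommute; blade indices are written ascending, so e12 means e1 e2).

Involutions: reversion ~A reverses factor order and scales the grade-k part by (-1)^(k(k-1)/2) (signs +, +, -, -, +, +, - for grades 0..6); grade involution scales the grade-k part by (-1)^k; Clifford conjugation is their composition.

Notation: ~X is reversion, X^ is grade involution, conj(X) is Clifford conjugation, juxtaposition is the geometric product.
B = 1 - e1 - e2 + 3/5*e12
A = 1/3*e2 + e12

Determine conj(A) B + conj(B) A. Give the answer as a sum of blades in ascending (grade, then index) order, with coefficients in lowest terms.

first term: -14/15 - 6/5*e1 - 4/3*e2 - 4/3*e12
second term: -14/15 + 6/5*e1 + 4/3*e2 + 4/3*e12
Answer: -28/15


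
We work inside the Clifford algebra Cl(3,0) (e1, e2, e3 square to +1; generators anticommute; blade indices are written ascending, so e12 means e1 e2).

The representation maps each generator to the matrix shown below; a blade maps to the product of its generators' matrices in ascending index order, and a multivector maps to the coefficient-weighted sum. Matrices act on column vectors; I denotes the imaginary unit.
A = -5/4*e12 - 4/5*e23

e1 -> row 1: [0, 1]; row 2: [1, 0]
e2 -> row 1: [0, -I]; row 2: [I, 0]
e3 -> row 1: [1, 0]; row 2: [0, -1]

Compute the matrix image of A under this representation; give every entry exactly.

Bivector images (products of the table entries): rho(e12) = rho(e1)rho(e2) = row 1: [I, 0]; row 2: [0, -I]; rho(e23) = rho(e2)rho(e3) = row 1: [0, I]; row 2: [I, 0].
M = (-5/4)*rho(e12) + (-4/5)*rho(e23), summed entrywise:
Answer: row 1: [-5*I/4, -4*I/5]; row 2: [-4*I/5, 5*I/4]


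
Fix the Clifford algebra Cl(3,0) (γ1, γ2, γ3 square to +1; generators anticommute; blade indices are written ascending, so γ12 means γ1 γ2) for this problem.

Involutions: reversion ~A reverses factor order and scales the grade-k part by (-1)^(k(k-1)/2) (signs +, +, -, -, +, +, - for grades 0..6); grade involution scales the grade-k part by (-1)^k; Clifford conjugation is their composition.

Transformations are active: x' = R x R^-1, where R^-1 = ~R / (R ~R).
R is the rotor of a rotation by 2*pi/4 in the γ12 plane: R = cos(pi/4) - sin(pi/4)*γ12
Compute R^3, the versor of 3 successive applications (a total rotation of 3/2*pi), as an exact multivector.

Half-angle bookkeeping: 3 applications in γ12 add up to rotor phase 3*pi/4 = 3*pi/4, so R^3 = cos(3*pi/4) - sin(3*pi/4)*γ12.
cos(3*pi/4) = -sqrt(2)/2 and sin(3*pi/4) = sqrt(2)/2, so R^3 = -sqrt(2)/2 - sqrt(2)/2*γ12. The net rotation is 3/2*pi; the rotor keeps the half-angle phase exactly.
Answer: -sqrt(2)/2 - sqrt(2)/2*γ12


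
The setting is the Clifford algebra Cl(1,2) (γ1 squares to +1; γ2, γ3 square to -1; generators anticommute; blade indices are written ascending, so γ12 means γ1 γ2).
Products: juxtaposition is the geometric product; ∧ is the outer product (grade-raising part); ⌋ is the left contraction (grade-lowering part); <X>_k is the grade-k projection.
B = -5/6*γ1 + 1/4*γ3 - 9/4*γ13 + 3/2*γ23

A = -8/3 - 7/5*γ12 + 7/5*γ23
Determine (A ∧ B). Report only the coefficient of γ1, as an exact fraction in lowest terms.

step 1: 20/9*γ1 - 2/3*γ3 + 6*γ13 - 4*γ23 - 91/60*γ123
Answer: 20/9


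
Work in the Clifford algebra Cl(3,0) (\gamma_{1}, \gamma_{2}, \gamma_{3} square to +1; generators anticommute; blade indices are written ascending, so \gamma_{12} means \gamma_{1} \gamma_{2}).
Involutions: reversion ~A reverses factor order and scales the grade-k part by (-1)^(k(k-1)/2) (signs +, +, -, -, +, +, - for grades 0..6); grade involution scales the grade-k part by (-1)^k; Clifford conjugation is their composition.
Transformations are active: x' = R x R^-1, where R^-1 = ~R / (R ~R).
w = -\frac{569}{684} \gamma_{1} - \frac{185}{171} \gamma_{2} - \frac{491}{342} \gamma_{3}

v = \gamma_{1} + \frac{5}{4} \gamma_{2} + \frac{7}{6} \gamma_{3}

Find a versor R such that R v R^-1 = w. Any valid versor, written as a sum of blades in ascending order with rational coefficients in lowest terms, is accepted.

Sketch: the shared square \frac{565}{144} makes R = v + w = \frac{115}{684} \gamma_{1} + \frac{115}{684} \gamma_{2} - \frac{46}{171} \gamma_{3} the natural versor; its sandwich fixes that direction, negates (v - w)/2, and sends v to w.
Answer: \frac{115}{684} \gamma_{1} + \frac{115}{684} \gamma_{2} - \frac{46}{171} \gamma_{3}


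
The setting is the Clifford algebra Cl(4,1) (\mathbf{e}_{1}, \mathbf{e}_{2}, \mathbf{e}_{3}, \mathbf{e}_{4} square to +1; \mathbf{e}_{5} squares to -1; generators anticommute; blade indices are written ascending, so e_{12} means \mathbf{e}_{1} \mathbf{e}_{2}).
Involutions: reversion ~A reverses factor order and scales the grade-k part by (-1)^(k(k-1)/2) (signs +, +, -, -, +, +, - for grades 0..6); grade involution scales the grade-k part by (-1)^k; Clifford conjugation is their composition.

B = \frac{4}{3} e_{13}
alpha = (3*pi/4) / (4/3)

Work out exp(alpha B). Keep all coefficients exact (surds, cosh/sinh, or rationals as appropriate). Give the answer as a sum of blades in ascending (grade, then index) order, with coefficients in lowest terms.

B^2 = (\frac{4}{3})^2*(e_{13})^2 = \frac{16}{9}*(-1) = -\frac{16}{9} (a basis 2-blade squares to minus the product of its generators' squares).
B^2 = -\frac{16}{9} — the negative square puts this in the circular regime; l = \frac{4}{3}, alpha*l = \frac{3 \pi}{4}, so exp(alpha B) = cos(\frac{3 \pi}{4}) + (sin(\frac{3 \pi}{4})/(\frac{4}{3}))*B = - \frac{\sqrt{2}}{2} + (\frac{3 \sqrt{2}}{8})*B.
Answer: - \frac{\sqrt{2}}{2} + \frac{\sqrt{2}}{2} e_{13}


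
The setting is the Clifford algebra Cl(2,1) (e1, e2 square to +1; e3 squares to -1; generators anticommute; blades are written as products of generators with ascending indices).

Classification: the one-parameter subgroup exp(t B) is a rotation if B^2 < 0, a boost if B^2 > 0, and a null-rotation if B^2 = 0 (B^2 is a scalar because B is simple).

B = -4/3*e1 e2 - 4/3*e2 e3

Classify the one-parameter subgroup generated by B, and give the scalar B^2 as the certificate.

B^2 term by term: the squares give (-4/3)^2*(e1 e2)^2 + (-4/3)^2*(e2 e3)^2 = 16/9*(-1) + 16/9*(+1) = 0 (each basis 2-blade squares to minus the product of its generators' squares); cross terms between blades sharing an index anticommute and cancel. So B^2 = 0.
Answer: null-rotation, certificate B^2 = 0. The class reads off the invariant scalar 0 directly.


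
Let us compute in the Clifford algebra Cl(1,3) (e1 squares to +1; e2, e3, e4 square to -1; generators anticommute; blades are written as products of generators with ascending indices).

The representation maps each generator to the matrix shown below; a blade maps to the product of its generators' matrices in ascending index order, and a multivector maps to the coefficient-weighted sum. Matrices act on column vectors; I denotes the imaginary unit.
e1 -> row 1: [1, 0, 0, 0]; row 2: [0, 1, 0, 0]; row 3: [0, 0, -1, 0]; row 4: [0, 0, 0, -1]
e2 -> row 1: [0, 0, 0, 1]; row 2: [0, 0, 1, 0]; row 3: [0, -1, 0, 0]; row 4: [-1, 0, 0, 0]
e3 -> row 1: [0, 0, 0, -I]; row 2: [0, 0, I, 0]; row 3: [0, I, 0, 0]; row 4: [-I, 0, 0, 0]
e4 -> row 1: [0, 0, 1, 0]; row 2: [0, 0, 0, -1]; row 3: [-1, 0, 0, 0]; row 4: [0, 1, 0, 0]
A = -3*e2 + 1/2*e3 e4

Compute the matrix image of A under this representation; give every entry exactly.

Bivector images (products of the table entries): rho(e3 e4) = rho(e3)rho(e4) = row 1: [0, -I, 0, 0]; row 2: [-I, 0, 0, 0]; row 3: [0, 0, 0, -I]; row 4: [0, 0, -I, 0].
M = (-3)*rho(e2) + (1/2)*rho(e3 e4), summed entrywise:
Answer: row 1: [0, -I/2, 0, -3]; row 2: [-I/2, 0, -3, 0]; row 3: [0, 3, 0, -I/2]; row 4: [3, 0, -I/2, 0]


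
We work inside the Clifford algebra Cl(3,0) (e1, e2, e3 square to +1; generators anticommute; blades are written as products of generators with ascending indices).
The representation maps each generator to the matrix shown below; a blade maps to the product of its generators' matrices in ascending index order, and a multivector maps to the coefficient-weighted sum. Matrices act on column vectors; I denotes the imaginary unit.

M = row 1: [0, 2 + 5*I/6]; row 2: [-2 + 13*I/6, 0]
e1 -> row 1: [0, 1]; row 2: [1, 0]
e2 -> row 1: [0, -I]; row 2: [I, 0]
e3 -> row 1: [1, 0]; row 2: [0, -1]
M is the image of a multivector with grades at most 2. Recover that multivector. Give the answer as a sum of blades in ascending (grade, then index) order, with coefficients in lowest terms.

Method: 1, rho(e1), rho(e2), rho(e3) form a trace-orthogonal basis of the 2x2 complex matrices (tr(X Y) = 2 if X = Y, else 0), so M = m0*1 + m1*rho(e1) + m2*rho(e2) + m3*rho(e3) with m0 = tr(M)/2 = 0, m1 = tr(M rho(e1))/2 = 3*I/2, m2 = tr(M rho(e2))/2 = 2/3 + 2*I, m3 = tr(M rho(e3))/2 = 0.
Multiplying table entries, the bivector images are rho(e1 e2) = I*rho(e3), rho(e1 e3) = -I*rho(e2), rho(e2 e3) = I*rho(e1); with real blade coefficients the real parts of m0..m3 are the coefficients of 1, e1, e2, e3 and the imaginary parts give the bivectors (e2 e3: Im m1, e1 e3: -Im m2, e1 e2: Im m3).
Answer: 2/3*e2 - 2*e1 e3 + 3/2*e2 e3


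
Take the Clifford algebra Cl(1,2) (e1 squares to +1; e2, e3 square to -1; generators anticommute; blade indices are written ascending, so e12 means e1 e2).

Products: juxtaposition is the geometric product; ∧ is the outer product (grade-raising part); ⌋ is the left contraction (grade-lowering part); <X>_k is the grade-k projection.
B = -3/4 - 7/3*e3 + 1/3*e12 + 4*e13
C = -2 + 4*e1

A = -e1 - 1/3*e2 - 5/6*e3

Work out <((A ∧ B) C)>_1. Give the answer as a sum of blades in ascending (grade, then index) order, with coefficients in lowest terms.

step 1: 3/4*e1 + 1/4*e2 + 5/8*e3 + 7/3*e13 + 7/9*e23 + 19/18*e123
step 2: 3 - 3/2*e1 - 1/2*e2 - 127/12*e3 - e12 - 43/6*e13 + 8/3*e23 + e123
step 3: -3/2*e1 - 1/2*e2 - 127/12*e3
Answer: -3/2*e1 - 1/2*e2 - 127/12*e3


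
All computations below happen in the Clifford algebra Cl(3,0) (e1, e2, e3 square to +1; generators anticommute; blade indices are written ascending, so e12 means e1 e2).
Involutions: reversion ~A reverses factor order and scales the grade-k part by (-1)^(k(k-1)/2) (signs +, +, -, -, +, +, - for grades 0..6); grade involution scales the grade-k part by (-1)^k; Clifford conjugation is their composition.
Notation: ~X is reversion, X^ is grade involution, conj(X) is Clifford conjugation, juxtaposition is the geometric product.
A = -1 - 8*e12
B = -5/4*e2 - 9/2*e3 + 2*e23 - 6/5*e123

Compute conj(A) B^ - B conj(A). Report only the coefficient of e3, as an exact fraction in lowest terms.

first term: 10*e1 - 5/4*e2 - 141/10*e3 + 16*e13 - 2*e23 + 174/5*e123
second term: 10*e1 + 5/4*e2 + 141/10*e3 - 16*e13 - 2*e23 - 174/5*e123
Answer: -141/5


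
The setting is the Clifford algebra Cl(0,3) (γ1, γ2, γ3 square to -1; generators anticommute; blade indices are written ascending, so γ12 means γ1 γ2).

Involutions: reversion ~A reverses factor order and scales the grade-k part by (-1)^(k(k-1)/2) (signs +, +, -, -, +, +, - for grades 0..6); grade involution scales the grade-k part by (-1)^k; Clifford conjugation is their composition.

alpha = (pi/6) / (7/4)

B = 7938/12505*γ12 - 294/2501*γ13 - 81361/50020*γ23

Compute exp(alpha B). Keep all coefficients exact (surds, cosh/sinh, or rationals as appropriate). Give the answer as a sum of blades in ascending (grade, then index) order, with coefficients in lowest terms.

B^2 term by term: the squares give (7938/12505)^2*(γ12)^2 + (-294/2501)^2*(γ13)^2 + (-81361/50020)^2*(γ23)^2 = 63011844/156375025*(-1) + 86436/6255001*(-1) + 6619612321/2502000400*(-1) = -49/16 (each basis 2-blade squares to minus the product of its generators' squares); cross terms between blades sharing an index anticommute and cancel. So B^2 = -49/16.
B^2 = -49/16 — circular case — the even/odd split gives cos and sin: l = 7/4, alpha*l = pi/6, so exp(alpha B) = cos(pi/6) + (sin(pi/6)/(7/4))*B = sqrt(3)/2 + (2/7)*B.
Answer: sqrt(3)/2 + 2268/12505*γ12 - 84/2501*γ13 - 11623/25010*γ23


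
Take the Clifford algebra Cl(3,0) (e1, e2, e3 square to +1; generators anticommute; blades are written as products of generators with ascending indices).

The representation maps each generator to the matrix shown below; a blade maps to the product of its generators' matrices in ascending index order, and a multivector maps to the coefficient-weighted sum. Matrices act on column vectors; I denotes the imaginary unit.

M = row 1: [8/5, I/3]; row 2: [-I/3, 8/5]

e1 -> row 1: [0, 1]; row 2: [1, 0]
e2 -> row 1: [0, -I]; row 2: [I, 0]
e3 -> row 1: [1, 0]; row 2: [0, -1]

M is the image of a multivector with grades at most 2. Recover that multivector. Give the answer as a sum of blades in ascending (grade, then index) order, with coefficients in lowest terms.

Method: 1, rho(e1), rho(e2), rho(e3) form a trace-orthogonal basis of the 2x2 complex matrices (tr(X Y) = 2 if X = Y, else 0), so M = m0*1 + m1*rho(e1) + m2*rho(e2) + m3*rho(e3) with m0 = tr(M)/2 = 8/5, m1 = tr(M rho(e1))/2 = 0, m2 = tr(M rho(e2))/2 = -1/3, m3 = tr(M rho(e3))/2 = 0.
Multiplying table entries, the bivector images are rho(e1 e2) = I*rho(e3), rho(e1 e3) = -I*rho(e2), rho(e2 e3) = I*rho(e1); with real blade coefficients the real parts of m0..m3 are the coefficients of 1, e1, e2, e3 and the imaginary parts give the bivectors (e2 e3: Im m1, e1 e3: -Im m2, e1 e2: Im m3).
Answer: 8/5 - 1/3*e2


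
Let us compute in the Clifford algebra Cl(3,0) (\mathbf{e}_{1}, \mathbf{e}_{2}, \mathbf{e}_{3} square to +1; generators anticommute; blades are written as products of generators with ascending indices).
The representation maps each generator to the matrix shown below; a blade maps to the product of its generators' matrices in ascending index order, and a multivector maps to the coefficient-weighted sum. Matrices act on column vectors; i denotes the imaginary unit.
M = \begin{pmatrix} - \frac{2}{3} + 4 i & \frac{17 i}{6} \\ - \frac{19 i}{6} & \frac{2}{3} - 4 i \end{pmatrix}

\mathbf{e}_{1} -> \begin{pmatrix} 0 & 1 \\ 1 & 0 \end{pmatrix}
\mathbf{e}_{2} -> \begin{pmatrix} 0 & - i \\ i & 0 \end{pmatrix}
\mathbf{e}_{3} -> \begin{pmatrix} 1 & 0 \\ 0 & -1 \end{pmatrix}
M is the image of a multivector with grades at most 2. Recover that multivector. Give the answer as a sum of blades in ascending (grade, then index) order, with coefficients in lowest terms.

Method: 1, rho(e_{1}), rho(e_{2}), rho(e_{3}) form a trace-orthogonal basis of the 2x2 complex matrices (tr(X Y) = 2 if X = Y, else 0), so M = m0*1 + m1*rho(e_{1}) + m2*rho(e_{2}) + m3*rho(e_{3}) with m0 = tr(M)/2 = 0, m1 = tr(M rho(e_{1}))/2 = - \frac{i}{6}, m2 = tr(M rho(e_{2}))/2 = -3, m3 = tr(M rho(e_{3}))/2 = - \frac{2}{3} + 4 i.
Multiplying table entries, the bivector images are rho(e_{1} e_{2}) = i*rho(e_{3}), rho(e_{1} e_{3}) = -i*rho(e_{2}), rho(e_{2} e_{3}) = i*rho(e_{1}); with real blade coefficients the real parts of m0..m3 are the coefficients of 1, e_{1}, e_{2}, e_{3} and the imaginary parts give the bivectors (e_{2} e_{3}: Im m1, e_{1} e_{3}: -Im m2, e_{1} e_{2}: Im m3).
Answer: -3 e_{2} - \frac{2}{3} e_{3} + 4 e_{1} e_{2} - \frac{1}{6} e_{2} e_{3}


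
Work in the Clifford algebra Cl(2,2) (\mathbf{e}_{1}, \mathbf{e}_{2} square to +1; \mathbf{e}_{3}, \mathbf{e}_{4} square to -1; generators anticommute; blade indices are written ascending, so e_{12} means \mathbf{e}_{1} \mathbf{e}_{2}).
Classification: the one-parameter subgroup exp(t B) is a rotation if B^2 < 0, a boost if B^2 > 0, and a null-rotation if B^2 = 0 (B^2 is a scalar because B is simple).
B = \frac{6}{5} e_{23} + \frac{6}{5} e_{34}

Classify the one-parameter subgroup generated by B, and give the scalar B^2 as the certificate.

B^2 term by term: the squares give (\frac{6}{5})^2*(e_{23})^2 + (\frac{6}{5})^2*(e_{34})^2 = \frac{36}{25}*(+1) + \frac{36}{25}*(-1) = 0 (each basis 2-blade squares to minus the product of its generators' squares); cross terms between blades sharing an index anticommute and cancel. So B^2 = 0.
Answer: null-rotation, certificate B^2 = 0. No conjugation can change B^2 = 0; the sign gives the class.


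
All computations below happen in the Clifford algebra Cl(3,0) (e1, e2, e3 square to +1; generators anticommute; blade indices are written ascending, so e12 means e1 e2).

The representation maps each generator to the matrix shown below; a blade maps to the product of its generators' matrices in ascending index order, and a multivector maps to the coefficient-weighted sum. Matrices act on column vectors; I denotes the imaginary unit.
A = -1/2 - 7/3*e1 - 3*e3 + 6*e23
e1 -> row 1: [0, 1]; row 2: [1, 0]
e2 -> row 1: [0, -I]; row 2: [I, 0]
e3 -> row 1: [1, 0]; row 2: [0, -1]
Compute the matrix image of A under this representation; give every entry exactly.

Bivector images (products of the table entries): rho(e23) = rho(e2)rho(e3) = row 1: [0, I]; row 2: [I, 0].
M = (-1/2)*1 + (-7/3)*rho(e1) + (-3)*rho(e3) + (6)*rho(e23), summed entrywise (1 is the identity matrix):
Answer: row 1: [-7/2, -7/3 + 6*I]; row 2: [-7/3 + 6*I, 5/2]


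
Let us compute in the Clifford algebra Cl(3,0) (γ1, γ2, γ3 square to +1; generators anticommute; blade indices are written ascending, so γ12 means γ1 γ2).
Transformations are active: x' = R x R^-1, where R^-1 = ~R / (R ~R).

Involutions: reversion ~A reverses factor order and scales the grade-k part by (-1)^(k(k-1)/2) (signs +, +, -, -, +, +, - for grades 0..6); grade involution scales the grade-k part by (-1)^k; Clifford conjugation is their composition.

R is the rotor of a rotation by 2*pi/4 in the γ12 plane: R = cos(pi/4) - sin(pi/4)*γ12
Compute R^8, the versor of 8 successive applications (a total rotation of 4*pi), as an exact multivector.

Half-angle bookkeeping: 8 applications in γ12 add up to rotor phase 8*pi/4 = 2*pi, so R^8 = cos(2*pi) - sin(2*pi)*γ12.
cos(2*pi) = 1 and sin(2*pi) = 0, so R^8 = 1. The total rotation 4*pi is 2 full turns, so every vector returns to itself, yet the rotor is +1, back on the identity sheet (an even number of 2*pi turns).
Answer: 1


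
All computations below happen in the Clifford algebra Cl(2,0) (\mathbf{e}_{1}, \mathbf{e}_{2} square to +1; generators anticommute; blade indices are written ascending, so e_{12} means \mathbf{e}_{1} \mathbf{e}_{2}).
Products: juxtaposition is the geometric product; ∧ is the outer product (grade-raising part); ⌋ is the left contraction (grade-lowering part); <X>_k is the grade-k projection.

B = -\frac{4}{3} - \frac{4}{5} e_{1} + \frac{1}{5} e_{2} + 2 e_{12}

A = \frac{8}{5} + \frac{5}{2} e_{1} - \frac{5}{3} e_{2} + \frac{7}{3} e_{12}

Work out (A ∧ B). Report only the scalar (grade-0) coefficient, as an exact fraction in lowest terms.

step 1: -\frac{32}{15} - \frac{346}{75} e_{1} + \frac{572}{225} e_{2} - \frac{67}{90} e_{12}
Answer: -\frac{32}{15}


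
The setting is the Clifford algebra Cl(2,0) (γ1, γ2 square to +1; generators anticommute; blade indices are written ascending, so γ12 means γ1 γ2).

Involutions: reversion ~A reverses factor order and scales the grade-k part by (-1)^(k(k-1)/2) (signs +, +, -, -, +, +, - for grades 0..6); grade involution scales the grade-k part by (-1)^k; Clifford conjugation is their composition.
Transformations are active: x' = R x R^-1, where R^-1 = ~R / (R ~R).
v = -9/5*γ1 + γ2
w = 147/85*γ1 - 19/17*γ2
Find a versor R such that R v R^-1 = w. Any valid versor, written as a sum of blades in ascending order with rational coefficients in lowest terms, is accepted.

Key observation: q(v) = q(w) = 106/25 (sandwiches preserve the norm), so R = v + w = -6/85*γ1 - 2/17*γ2 works whenever it is invertible — the component of v along it is kept and (v - w)/2 reverses, sending v to w.
Answer: -6/85*γ1 - 2/17*γ2


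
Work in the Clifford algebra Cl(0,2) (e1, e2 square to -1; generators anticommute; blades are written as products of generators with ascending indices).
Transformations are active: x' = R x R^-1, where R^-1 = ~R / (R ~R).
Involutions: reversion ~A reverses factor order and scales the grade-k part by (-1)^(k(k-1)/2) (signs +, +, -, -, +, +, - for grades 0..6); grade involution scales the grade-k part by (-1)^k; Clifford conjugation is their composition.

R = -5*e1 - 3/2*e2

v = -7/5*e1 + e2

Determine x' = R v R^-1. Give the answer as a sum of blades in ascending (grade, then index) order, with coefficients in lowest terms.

~R = -5*e1 - 3/2*e2, and R ~R = -109/4, so R^-1 = ~R / (-109/4).
R v = -11/2 - 71/10*e1 e2
Answer: -337/545*e1 - 175/109*e2


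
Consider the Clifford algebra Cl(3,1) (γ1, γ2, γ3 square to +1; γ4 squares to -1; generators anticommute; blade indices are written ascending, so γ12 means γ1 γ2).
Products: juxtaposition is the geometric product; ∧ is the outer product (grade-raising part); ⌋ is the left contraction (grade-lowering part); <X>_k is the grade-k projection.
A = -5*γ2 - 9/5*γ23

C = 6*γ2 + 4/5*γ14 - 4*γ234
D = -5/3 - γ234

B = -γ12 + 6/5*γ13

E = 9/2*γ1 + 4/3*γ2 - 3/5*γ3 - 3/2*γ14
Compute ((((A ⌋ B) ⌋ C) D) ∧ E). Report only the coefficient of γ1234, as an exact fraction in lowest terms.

step 1: -5*γ1
step 2: -4*γ4
step 3: 20/3*γ4 - 4*γ23
step 4: -30*γ14 - 80/9*γ24 + 4*γ34 - 18*γ123 + 6*γ1234
Answer: 6


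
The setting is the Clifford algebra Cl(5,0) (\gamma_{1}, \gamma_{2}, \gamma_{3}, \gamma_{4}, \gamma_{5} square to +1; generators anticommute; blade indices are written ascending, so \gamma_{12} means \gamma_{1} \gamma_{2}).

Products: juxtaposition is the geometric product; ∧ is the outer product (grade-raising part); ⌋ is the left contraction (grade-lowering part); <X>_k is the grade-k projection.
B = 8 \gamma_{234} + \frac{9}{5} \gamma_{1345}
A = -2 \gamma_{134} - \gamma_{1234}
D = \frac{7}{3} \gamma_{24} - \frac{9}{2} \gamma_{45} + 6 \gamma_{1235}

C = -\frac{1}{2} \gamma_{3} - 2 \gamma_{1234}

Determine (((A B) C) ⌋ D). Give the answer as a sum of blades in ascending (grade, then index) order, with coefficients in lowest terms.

step 1: 8 \gamma_{1} + \frac{18}{5} \gamma_{5} + 16 \gamma_{12} - \frac{9}{5} \gamma_{25}
step 2: -4 \gamma_{13} + 32 \gamma_{34} + \frac{9}{5} \gamma_{35} - 8 \gamma_{123} - 16 \gamma_{234} - \frac{9}{10} \gamma_{235} - \frac{18}{5} \gamma_{1345} - \frac{36}{5} \gamma_{12345}
step 3: -\frac{27}{5} \gamma_{1} + 48 \gamma_{5} - \frac{54}{5} \gamma_{12} - 24 \gamma_{25}
Answer: -\frac{27}{5} \gamma_{1} + 48 \gamma_{5} - \frac{54}{5} \gamma_{12} - 24 \gamma_{25}


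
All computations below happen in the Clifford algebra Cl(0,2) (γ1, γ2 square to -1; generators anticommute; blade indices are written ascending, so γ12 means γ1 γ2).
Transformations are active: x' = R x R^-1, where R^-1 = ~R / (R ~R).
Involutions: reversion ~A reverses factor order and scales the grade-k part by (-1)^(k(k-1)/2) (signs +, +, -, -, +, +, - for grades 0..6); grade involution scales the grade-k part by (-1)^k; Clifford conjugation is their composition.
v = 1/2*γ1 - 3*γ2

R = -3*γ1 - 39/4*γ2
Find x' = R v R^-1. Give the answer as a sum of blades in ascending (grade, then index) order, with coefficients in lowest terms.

~R = -3*γ1 - 39/4*γ2, and R ~R = -1665/16, so R^-1 = ~R / (-1665/16).
R v = -111/4 + 111/8*γ12
Answer: -21/10*γ1 - 11/5*γ2


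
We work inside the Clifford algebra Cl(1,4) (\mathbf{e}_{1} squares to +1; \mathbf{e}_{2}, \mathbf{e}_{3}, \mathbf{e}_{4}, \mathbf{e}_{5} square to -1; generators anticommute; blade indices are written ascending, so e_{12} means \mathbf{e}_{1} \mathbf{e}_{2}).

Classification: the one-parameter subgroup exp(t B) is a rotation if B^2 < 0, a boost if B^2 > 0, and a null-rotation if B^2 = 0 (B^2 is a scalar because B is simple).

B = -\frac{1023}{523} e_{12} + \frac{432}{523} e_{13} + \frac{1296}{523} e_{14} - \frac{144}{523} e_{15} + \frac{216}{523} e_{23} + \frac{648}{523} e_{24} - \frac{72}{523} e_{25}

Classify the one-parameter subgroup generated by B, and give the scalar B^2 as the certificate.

B^2 term by term: the squares give (-\frac{1023}{523})^2*(e_{12})^2 + (\frac{432}{523})^2*(e_{13})^2 + (\frac{1296}{523})^2*(e_{14})^2 + (-\frac{144}{523})^2*(e_{15})^2 + (\frac{216}{523})^2*(e_{23})^2 + (\frac{648}{523})^2*(e_{24})^2 + (-\frac{72}{523})^2*(e_{25})^2 = \frac{1046529}{273529}*(+1) + \frac{186624}{273529}*(+1) + \frac{1679616}{273529}*(+1) + \frac{20736}{273529}*(+1) + \frac{46656}{273529}*(-1) + \frac{419904}{273529}*(-1) + \frac{5184}{273529}*(-1) = 9 (each basis 2-blade squares to minus the product of its generators' squares); cross terms between blades sharing an index anticommute and cancel; the commuting (index-disjoint) pairs give grade-4 terms 2*c*c'*(blade product), which cancel blade by blade — e_{1234}: -\frac{559872}{273529} + \frac{559872}{273529} = 0; e_{1235}: \frac{62208}{273529} - \frac{62208}{273529} = 0; e_{1245}: \frac{186624}{273529} - \frac{186624}{273529} = 0 — confirming B is simple. So B^2 = 9.
Answer: boost, certificate B^2 = 9. Because 9 is invariant under every versor sandwich, the classification follows from its sign alone.


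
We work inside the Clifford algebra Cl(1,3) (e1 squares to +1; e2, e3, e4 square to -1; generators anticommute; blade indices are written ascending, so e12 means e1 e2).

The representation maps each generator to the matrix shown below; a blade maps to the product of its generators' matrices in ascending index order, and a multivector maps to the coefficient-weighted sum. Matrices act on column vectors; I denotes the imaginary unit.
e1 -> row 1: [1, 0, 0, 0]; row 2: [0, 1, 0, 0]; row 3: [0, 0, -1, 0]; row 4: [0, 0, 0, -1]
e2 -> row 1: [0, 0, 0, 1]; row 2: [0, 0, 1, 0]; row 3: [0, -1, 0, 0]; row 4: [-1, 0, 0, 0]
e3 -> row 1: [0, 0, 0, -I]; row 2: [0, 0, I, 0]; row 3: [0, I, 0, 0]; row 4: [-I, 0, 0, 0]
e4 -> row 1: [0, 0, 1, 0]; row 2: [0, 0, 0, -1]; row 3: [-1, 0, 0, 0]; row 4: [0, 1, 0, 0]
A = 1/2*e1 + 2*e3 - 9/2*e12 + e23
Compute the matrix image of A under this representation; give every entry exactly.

Bivector images (products of the table entries): rho(e12) = rho(e1)rho(e2) = row 1: [0, 0, 0, 1]; row 2: [0, 0, 1, 0]; row 3: [0, 1, 0, 0]; row 4: [1, 0, 0, 0]; rho(e23) = rho(e2)rho(e3) = row 1: [-I, 0, 0, 0]; row 2: [0, I, 0, 0]; row 3: [0, 0, -I, 0]; row 4: [0, 0, 0, I].
M = (1/2)*rho(e1) + (2)*rho(e3) + (-9/2)*rho(e12) + (1)*rho(e23), summed entrywise:
Answer: row 1: [1/2 - I, 0, 0, -9/2 - 2*I]; row 2: [0, 1/2 + I, -9/2 + 2*I, 0]; row 3: [0, -9/2 + 2*I, -1/2 - I, 0]; row 4: [-9/2 - 2*I, 0, 0, -1/2 + I]


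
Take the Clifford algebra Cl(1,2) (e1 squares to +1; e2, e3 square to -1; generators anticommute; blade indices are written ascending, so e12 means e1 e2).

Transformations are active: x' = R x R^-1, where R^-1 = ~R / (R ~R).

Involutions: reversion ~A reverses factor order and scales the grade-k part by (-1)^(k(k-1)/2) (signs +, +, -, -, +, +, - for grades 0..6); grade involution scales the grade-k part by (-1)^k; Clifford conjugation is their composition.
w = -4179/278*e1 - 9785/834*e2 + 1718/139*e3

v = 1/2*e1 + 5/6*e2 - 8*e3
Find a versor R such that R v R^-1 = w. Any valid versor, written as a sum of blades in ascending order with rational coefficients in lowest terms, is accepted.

A norm check does it: q(v) = q(w) = -580/9, hence R = v + w = -2020/139*e1 - 1515/139*e2 + 606/139*e3 realises the map — parallel part kept, (v - w)/2 negated, v carried to w.
Answer: -2020/139*e1 - 1515/139*e2 + 606/139*e3


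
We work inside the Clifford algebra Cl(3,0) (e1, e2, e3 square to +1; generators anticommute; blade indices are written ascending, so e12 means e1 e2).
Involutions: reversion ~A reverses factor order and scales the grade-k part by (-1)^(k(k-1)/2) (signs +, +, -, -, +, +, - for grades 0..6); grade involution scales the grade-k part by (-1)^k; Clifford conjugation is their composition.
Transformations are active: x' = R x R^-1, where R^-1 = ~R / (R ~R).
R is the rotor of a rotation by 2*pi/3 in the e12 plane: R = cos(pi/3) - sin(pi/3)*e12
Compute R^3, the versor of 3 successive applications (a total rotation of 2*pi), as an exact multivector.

Because a rotor carries half the rotation angle, composing 3 copies of this e12-plane rotor multiplies the phase: 3*(pi/3) = pi, hence R^3 = cos(pi) - sin(pi)*e12.
cos(pi) = -1 and sin(pi) = 0, so R^3 = -1. The total rotation 2*pi is 1 full turn, so every vector returns to itself, yet the rotor is -1, on the OTHER sheet of the double cover (an odd number of 2*pi turns).
Answer: -1


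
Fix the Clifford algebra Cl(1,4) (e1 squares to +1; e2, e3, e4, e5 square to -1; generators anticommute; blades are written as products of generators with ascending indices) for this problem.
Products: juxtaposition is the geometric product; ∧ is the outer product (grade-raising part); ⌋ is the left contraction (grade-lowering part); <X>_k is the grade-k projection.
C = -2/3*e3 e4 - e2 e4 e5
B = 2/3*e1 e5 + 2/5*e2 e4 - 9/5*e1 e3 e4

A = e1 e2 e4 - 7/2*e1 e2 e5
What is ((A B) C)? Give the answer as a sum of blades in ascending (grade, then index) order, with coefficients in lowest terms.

step 1: -2/5*e1 + 7/3*e2 - 9/5*e2 e3 + 7/5*e1 e4 e5 + 2/3*e2 e4 e5 + 63/10*e2 e3 e4 e5
step 2: -2/3 + 63/10*e3 + 7/5*e1 e2 - 6/5*e2 e4 + 21/5*e2 e5 + 7/3*e4 e5 + 4/15*e1 e3 e4 - 14/15*e1 e3 e5 - 14/9*e2 e3 e4 - 4/9*e2 e3 e5 + 9/5*e3 e4 e5 + 2/5*e1 e2 e4 e5
Answer: -2/3 + 63/10*e3 + 7/5*e1 e2 - 6/5*e2 e4 + 21/5*e2 e5 + 7/3*e4 e5 + 4/15*e1 e3 e4 - 14/15*e1 e3 e5 - 14/9*e2 e3 e4 - 4/9*e2 e3 e5 + 9/5*e3 e4 e5 + 2/5*e1 e2 e4 e5


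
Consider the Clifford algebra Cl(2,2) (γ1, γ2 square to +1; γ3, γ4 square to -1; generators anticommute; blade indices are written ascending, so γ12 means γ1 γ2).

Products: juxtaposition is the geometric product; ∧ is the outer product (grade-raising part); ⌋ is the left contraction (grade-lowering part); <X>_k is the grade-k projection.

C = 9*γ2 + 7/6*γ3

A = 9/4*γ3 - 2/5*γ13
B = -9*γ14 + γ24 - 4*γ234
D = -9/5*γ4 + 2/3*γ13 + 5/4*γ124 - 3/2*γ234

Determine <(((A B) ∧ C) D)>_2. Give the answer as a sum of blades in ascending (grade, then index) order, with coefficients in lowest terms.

step 1: -9*γ24 - 18/5*γ34 + 8/5*γ124 + 81/4*γ134 - 9/4*γ234 + 2/5*γ1234
step 2: -219/10*γ234 + 10823/60*γ1234
step 3: -657/20 + 10823/40*γ1 + 10823/48*γ3 - 219/8*γ13 - 1971/50*γ23 - 10823/90*γ24 + 32469/100*γ123 + 73/5*γ124
step 4: -219/8*γ13 - 1971/50*γ23 - 10823/90*γ24
Answer: -219/8*γ13 - 1971/50*γ23 - 10823/90*γ24


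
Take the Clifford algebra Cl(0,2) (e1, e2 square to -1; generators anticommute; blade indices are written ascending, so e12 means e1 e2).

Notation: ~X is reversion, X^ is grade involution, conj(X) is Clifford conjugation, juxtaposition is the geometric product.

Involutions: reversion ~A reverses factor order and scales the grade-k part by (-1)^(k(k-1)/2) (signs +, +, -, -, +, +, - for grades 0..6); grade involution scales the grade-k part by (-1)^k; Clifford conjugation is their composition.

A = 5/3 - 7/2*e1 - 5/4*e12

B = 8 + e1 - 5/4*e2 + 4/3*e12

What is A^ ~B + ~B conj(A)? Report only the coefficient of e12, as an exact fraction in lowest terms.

first term: 49/6 + 1349/48*e1 + 4/3*e2 - 1195/72*e12
second term: 23/2 + 1349/48*e1 - 8*e2 + 875/72*e12
Answer: -40/9


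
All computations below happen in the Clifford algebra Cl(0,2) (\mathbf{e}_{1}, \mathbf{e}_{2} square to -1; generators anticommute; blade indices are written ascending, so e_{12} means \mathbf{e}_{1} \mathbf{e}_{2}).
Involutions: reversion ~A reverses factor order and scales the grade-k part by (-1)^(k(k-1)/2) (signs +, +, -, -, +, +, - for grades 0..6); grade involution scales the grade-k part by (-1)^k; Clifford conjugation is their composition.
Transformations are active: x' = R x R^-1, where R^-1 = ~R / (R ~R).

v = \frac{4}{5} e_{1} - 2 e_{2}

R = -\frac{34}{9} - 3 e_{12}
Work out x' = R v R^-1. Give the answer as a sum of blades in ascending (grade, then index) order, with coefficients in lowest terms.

~R = -\frac{34}{9} + 3 e_{12}, and R ~R = \frac{1885}{81}, so R^-1 = ~R / (\frac{1885}{81}).
R v = -\frac{406}{45} e_{1} + \frac{232}{45} e_{2}
Answer: \frac{692}{325} e_{1} + \frac{106}{325} e_{2}


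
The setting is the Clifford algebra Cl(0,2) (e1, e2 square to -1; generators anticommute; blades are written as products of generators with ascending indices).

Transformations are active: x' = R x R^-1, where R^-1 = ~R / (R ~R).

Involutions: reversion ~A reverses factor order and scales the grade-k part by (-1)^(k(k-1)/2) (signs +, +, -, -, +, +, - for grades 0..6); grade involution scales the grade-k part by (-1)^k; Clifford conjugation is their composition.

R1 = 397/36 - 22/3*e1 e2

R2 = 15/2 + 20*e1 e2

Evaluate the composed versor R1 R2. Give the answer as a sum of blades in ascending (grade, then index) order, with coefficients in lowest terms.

Distribute over the terms of R1 (each basis-blade product reordered to ascending indices, repeated generators contracted through their squares):
(397/36) R2 = 1985/24 + 1985/9*e1 e2
(-22/3*e1 e2) R2 = 440/3 - 55*e1 e2
Summing the partial products and collecting blades:
Answer: 1835/8 + 1490/9*e1 e2
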